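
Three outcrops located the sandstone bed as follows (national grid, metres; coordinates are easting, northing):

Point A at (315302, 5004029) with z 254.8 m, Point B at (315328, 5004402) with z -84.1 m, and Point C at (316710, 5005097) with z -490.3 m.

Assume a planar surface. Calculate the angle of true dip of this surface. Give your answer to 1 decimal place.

43.1°

Let the plane be z = a·easting + b·northing + c.
Point B−Point A: 26a + 373b = −338.9;  Point C−Point A: 1408a + 1068b = −745.1.
Solving gives a = 0.16892, b = −0.92035.
Gradient magnitude |∇z| = √(a² + b²) = √(0.02853 + 0.84705) = 0.93573.
True dip = arctan(0.93573) = 43.1°, dipping toward N (azimuth ≈ 350°).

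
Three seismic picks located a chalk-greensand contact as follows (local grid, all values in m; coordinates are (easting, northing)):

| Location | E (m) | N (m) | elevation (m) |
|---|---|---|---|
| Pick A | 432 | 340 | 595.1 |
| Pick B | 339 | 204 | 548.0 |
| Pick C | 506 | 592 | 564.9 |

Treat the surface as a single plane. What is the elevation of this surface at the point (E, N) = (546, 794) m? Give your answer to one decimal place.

517.6 m

Let the plane be z = a·E + b·N + c.
Pick B−Pick A: −93a − 136b = −47.1;  Pick C−Pick A: 74a + 252b = −30.2.
Solving gives a = 1.19477, b = −0.47069.
Then c = 595.1 − a·432 − b·340 = 238.99.
At (546, 794): z = 652.3 − 373.7 + 238.99 = 517.6 m.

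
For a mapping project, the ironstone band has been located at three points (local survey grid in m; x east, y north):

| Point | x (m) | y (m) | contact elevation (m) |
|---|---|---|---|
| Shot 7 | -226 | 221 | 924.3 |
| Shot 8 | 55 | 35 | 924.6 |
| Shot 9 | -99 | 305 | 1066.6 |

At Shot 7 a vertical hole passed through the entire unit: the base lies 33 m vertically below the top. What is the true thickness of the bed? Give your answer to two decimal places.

Let the plane be z = a·x + b·y + c.
Shot 8−Shot 7: 281a − 186b = 0.3;  Shot 9−Shot 7: 127a + 84b = 142.3.
Solving gives a = 0.56098, b = 0.84589.
|∇z| = √(a²+b²) = 1.01501, so dip δ = arctan(1.01501) = 45.43°.
True thickness = vertical thickness × cos δ = 33 × cos 45.43° = 23.16 m.

23.16 m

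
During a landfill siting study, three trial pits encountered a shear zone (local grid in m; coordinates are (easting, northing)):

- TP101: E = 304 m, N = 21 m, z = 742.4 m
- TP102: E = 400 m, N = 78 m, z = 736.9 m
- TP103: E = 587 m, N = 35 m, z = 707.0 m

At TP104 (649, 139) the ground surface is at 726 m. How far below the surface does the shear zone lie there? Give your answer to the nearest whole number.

Let the plane be z = a·E + b·N + c.
TP102−TP101: 96a + 57b = −5.5;  TP103−TP101: 283a + 14b = −35.4.
Solving gives a = −0.13125, b = 0.12456.
Then c = 742.4 − a·304 − b·21 = 779.68.
At (649, 139): z_contact = −85.2 + 17.3 + 779.68 = 711.8 m.
Depth below ground = 726 − 711.8 = 14 m.

14 m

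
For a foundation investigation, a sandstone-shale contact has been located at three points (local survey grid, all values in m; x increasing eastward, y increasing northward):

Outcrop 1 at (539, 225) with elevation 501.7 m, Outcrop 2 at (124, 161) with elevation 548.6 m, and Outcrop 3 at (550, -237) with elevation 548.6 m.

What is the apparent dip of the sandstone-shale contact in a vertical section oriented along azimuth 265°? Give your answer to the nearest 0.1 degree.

6.0°

Let the plane be z = a·x + b·y + c.
Outcrop 2−Outcrop 1: −415a − 64b = 46.9;  Outcrop 3−Outcrop 1: 11a − 462b = 46.9.
Solving gives a = −0.09700, b = −0.10382.
Unit vector along 265° is (sin 265°, cos 265°) = (-0.9962, -0.0872).
Slope in that direction = a·(-0.9962) + b·(-0.0872) = 0.10568.
Apparent dip = arctan|0.10568| = 6.0° (true dip is 8.1°, so apparent ≤ true as expected).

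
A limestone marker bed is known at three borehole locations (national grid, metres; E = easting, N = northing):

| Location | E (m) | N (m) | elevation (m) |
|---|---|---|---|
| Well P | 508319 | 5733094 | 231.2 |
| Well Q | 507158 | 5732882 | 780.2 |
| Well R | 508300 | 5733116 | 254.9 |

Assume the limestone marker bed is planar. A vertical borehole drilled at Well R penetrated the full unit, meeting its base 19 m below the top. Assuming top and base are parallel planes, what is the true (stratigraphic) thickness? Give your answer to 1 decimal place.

Let the plane be z = a·E + b·N + c.
Well Q−Well P: −1161a − 212b = 549;  Well R−Well P: −19a + 22b = 23.7.
Solving gives a = −0.57837, b = 0.57777.
|∇z| = √(a²+b²) = 0.81752, so dip δ = arctan(0.81752) = 39.27°.
True thickness = vertical thickness × cos δ = 19 × cos 39.27° = 14.7 m.

14.7 m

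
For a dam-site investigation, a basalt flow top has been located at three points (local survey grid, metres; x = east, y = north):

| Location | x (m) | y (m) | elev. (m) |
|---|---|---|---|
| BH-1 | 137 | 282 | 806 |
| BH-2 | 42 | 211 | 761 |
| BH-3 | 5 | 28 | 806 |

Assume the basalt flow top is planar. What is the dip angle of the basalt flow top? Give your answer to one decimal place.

Let the plane be z = a·x + b·y + c.
BH-2−BH-1: −95a − 71b = −45;  BH-3−BH-1: −132a − 254b = 0.
Solving gives a = 0.77450, b = −0.40249.
Gradient magnitude |∇z| = √(a² + b²) = √(0.59984 + 0.16200) = 0.87284.
True dip = arctan(0.87284) = 41.1°, dipping toward WNW (azimuth ≈ 297°).

41.1°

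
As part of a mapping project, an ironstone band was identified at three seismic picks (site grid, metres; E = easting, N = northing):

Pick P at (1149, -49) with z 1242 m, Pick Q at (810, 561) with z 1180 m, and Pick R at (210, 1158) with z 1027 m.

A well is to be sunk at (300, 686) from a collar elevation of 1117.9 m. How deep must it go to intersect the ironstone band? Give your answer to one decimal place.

102.2 m

Two edge vectors: Pick P→Pick Q = (-339, 610, -62), Pick P→Pick R = (-939, 1207, -215).
Normal n = (Pick P→Pick Q) × (Pick P→Pick R) = (-56316, -14667, 163617).
So ∂z/∂E = −n_x/n_z = 0.344194 and ∂z/∂N = −n_y/n_z = 0.089642.
Intercept c from Pick P: 1242 − 395.48 + 4.39 = 850.91.
At (300, 686): z_contact = 103.26 + 61.49 + 850.91 = 1015.67 m.
Depth below ground = 1117.9 − 1015.67 = 102.2 m.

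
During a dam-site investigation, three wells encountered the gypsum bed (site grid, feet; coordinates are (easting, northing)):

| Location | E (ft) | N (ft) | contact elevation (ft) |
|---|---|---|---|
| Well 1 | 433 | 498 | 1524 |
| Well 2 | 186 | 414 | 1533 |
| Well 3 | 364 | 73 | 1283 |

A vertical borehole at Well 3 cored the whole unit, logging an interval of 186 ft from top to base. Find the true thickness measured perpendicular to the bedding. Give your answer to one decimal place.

Two edge vectors: Well 1→Well 2 = (-247, -84, 9), Well 1→Well 3 = (-69, -425, -241).
Normal n = (Well 1→Well 2) × (Well 1→Well 3) = (24069, -60148, 99179).
So ∂z/∂E = −n_x/n_z = −0.24268 and ∂z/∂N = −n_y/n_z = 0.60646.
|∇z| = √(a²+b²) = 0.65321, so dip δ = arctan(0.65321) = 33.15°.
True thickness = vertical thickness × cos δ = 186 × cos 33.15° = 155.7 ft.

155.7 ft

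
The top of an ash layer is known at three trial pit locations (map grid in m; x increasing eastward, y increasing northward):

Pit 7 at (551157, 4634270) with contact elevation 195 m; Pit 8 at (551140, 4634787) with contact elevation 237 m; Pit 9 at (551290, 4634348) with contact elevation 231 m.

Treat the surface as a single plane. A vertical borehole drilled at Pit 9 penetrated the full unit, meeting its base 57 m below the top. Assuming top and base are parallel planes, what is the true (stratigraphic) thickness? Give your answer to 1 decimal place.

55.5 m

Two edge vectors: Pit 7→Pit 8 = (-17, 517, 42), Pit 7→Pit 9 = (133, 78, 36).
Normal n = (Pit 7→Pit 8) × (Pit 7→Pit 9) = (15336, 6198, -70087).
So ∂z/∂x = −n_x/n_z = 0.21881 and ∂z/∂y = −n_y/n_z = 0.08843.
|∇z| = √(a²+b²) = 0.23601, so dip δ = arctan(0.23601) = 13.28°.
True thickness = vertical thickness × cos δ = 57 × cos 13.28° = 55.5 m.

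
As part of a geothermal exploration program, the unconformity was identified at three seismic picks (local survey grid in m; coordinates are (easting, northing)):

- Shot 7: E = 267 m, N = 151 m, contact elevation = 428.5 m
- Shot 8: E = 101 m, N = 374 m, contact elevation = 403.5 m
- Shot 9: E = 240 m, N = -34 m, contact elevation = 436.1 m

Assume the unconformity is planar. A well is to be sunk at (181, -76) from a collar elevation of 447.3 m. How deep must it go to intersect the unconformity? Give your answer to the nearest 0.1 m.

Let the plane be z = a·E + b·N + c.
Shot 8−Shot 7: −166a + 223b = −25;  Shot 9−Shot 7: −27a − 185b = 7.6.
Solving gives a = 0.07977, b = −0.05272.
Then c = 428.5 − a·267 − b·151 = 415.16.
At (181, -76): z_contact = 14.44 + 4.01 + 415.16 = 433.61 m.
Depth below ground = 447.3 − 433.61 = 13.7 m.

13.7 m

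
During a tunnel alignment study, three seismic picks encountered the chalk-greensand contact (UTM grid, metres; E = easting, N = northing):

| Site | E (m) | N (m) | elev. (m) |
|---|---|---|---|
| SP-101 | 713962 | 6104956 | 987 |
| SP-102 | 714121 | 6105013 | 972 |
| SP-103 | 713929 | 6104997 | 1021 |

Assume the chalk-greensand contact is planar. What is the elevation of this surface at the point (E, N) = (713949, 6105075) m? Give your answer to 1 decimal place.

1060.5 m

Two edge vectors: SP-101→SP-102 = (159, 57, -15), SP-101→SP-103 = (-33, 41, 34).
Normal n = (SP-101→SP-102) × (SP-101→SP-103) = (2553, -4911, 8400).
So ∂z/∂E = −n_x/n_z = −0.303928571 and ∂z/∂N = −n_y/n_z = 0.584642857.
Intercept c from SP-101: 987 + 216993.45 − 3569218.92 = −3351238.47.
At (713949, 6105075): z = −216989.5 + 3569288.5 − 3351238.47 = 1060.5 m.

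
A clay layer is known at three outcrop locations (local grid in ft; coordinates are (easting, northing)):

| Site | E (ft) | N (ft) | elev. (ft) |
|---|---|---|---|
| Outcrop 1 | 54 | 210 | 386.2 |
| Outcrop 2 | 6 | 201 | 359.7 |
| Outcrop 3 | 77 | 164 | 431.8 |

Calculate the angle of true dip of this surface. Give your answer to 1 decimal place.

43.2°

Two edge vectors: Outcrop 1→Outcrop 2 = (-48, -9, -26.5), Outcrop 1→Outcrop 3 = (23, -46, 45.6).
Normal n = (Outcrop 1→Outcrop 2) × (Outcrop 1→Outcrop 3) = (-1629.4, 1579.3, 2415).
So ∂z/∂E = −n_x/n_z = 0.67470 and ∂z/∂N = −n_y/n_z = −0.65395.
Gradient magnitude |∇z| = √(a² + b²) = √(0.45522 + 0.42766) = 0.93961.
True dip = arctan(0.93961) = 43.2°, dipping toward NW (azimuth ≈ 314°).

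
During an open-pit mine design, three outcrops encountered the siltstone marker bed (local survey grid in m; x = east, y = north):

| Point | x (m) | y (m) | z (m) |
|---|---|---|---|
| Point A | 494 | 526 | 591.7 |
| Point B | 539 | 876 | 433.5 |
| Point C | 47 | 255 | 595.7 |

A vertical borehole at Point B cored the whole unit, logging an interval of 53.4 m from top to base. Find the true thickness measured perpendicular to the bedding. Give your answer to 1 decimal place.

46.4 m

Two edge vectors: Point A→Point B = (45, 350, -158.2), Point A→Point C = (-447, -271, 4).
Normal n = (Point A→Point B) × (Point A→Point C) = (-41472.2, 70535.4, 144255).
So ∂z/∂x = −n_x/n_z = 0.28749 and ∂z/∂y = −n_y/n_z = −0.48896.
|∇z| = √(a²+b²) = 0.56722, so dip δ = arctan(0.56722) = 29.56°.
True thickness = vertical thickness × cos δ = 53.4 × cos 29.56° = 46.4 m.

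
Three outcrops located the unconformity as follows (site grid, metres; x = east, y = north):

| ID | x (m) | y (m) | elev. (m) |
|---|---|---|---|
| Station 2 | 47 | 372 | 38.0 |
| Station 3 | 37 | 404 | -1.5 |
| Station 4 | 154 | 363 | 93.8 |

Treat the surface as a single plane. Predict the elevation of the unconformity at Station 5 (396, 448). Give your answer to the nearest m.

104 m

Two edge vectors: Station 2→Station 3 = (-10, 32, -39.5), Station 2→Station 4 = (107, -9, 55.8).
Normal n = (Station 2→Station 3) × (Station 2→Station 4) = (1430.1, -3668.5, -3334).
So ∂z/∂x = −n_x/n_z = 0.42894 and ∂z/∂y = −n_y/n_z = −1.10033.
Intercept c from Station 2: 38 − 20.16 + 409.32 = 427.16.
At (396, 448): z = 169.9 − 492.9 + 427.16 = 104.1 m.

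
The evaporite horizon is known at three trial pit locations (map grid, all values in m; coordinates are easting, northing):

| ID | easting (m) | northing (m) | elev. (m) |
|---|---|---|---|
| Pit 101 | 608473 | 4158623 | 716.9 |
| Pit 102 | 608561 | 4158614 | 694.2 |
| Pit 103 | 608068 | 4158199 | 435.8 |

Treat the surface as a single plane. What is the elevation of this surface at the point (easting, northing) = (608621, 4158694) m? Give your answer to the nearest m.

750 m

Let the plane be z = a·easting + b·northing + c.
Pit 102−Pit 101: 88a − 9b = −22.7;  Pit 103−Pit 101: −405a − 424b = −281.1.
Solving gives a = −0.17322802, b = 0.82843714.
Then c = 716.9 − a·608473 − b·4158623 = −3339036.28.
At (608621, 4158694): z = −105430.2 + 3445216.6 − 3339036.28 = 750.1 m.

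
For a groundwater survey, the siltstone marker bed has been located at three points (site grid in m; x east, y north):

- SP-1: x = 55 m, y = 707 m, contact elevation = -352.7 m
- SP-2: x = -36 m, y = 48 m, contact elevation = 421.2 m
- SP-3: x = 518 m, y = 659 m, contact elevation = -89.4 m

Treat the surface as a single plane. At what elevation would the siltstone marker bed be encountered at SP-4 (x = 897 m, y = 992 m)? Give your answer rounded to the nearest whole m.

Two edge vectors: SP-1→SP-2 = (-91, -659, 773.9), SP-1→SP-3 = (463, -48, 263.3).
Normal n = (SP-1→SP-2) × (SP-1→SP-3) = (-136367.5, 382276, 309485).
So ∂z/∂x = −n_x/n_z = 0.44063 and ∂z/∂y = −n_y/n_z = −1.23520.
Intercept c from SP-1: -352.7 − 24.23 + 873.29 = 496.35.
At (897, 992): z = 395.2 − 1225.3 + 496.35 = -333.7 m.

-334 m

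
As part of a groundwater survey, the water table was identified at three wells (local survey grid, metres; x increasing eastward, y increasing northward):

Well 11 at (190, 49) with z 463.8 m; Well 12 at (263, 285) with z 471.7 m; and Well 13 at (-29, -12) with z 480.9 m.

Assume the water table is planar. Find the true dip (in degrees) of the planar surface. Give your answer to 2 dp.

6.54°

Two edge vectors: Well 11→Well 12 = (73, 236, 7.9), Well 11→Well 13 = (-219, -61, 17.1).
Normal n = (Well 11→Well 12) × (Well 11→Well 13) = (4517.5, -2978.4, 47231).
So ∂z/∂x = −n_x/n_z = −0.09565 and ∂z/∂y = −n_y/n_z = 0.06306.
Gradient magnitude |∇z| = √(a² + b²) = √(0.00915 + 0.00398) = 0.11456.
True dip = arctan(0.11456) = 6.54°, dipping toward ESE (azimuth ≈ 123°).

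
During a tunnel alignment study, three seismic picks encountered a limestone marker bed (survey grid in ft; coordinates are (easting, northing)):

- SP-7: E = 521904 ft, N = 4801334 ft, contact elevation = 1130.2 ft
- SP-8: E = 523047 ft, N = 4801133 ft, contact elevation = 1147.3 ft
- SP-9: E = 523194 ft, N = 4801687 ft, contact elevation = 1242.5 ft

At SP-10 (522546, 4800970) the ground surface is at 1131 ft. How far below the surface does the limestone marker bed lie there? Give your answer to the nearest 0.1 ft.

31.5 ft

Two edge vectors: SP-7→SP-8 = (1143, -201, 17.1), SP-7→SP-9 = (1290, 353, 112.3).
Normal n = (SP-7→SP-8) × (SP-7→SP-9) = (-28608.6, -106299.9, 662769).
So ∂z/∂E = −n_x/n_z = 0.043165266 and ∂z/∂N = −n_y/n_z = 0.160387556.
Intercept c from SP-7: 1130.2 − 22528.12 − 770074.23 = −791472.15.
At (522546, 4800970): z_contact = 22555.84 + 770015.84 − 791472.15 = 1099.53 ft.
Depth below ground = 1131 − 1099.53 = 31.5 ft.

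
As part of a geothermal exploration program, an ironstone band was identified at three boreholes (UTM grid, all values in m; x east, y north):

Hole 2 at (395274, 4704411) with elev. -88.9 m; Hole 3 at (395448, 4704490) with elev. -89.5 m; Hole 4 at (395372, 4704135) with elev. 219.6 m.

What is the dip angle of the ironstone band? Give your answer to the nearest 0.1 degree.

46.6°

Two edge vectors: Hole 2→Hole 3 = (174, 79, -0.6), Hole 2→Hole 4 = (98, -276, 308.5).
Normal n = (Hole 2→Hole 3) × (Hole 2→Hole 4) = (24205.9, -53737.8, -55766).
So ∂z/∂x = −n_x/n_z = 0.43406 and ∂z/∂y = −n_y/n_z = −0.96363.
Gradient magnitude |∇z| = √(a² + b²) = √(0.18841 + 0.92858) = 1.05688.
True dip = arctan(1.05688) = 46.6°, dipping toward NNW (azimuth ≈ 336°).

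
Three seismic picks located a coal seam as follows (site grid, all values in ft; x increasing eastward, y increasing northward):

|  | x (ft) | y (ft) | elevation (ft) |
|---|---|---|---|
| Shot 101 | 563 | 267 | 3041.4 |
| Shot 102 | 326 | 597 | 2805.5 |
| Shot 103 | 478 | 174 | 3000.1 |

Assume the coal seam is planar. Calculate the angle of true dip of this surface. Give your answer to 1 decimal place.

Two edge vectors: Shot 101→Shot 102 = (-237, 330, -235.9), Shot 101→Shot 103 = (-85, -93, -41.3).
Normal n = (Shot 101→Shot 102) × (Shot 101→Shot 103) = (-35567.7, 10263.4, 50091).
So ∂z/∂x = −n_x/n_z = 0.71006 and ∂z/∂y = −n_y/n_z = −0.20490.
Gradient magnitude |∇z| = √(a² + b²) = √(0.50419 + 0.04198) = 0.73903.
True dip = arctan(0.73903) = 36.5°, dipping toward WNW (azimuth ≈ 286°).

36.5°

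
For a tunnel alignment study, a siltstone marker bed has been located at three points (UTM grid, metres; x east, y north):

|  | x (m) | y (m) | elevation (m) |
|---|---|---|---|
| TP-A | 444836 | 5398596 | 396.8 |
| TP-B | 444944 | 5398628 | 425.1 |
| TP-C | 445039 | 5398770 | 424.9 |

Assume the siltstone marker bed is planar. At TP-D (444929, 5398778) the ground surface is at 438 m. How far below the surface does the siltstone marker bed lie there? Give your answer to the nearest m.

Two edge vectors: TP-A→TP-B = (108, 32, 28.3), TP-A→TP-C = (203, 174, 28.1).
Normal n = (TP-A→TP-B) × (TP-A→TP-C) = (-4025, 2710.1, 12296).
So ∂z/∂x = −n_x/n_z = 0.32734223 and ∂z/∂y = −n_y/n_z = −0.22040501.
Intercept c from TP-A: 396.8 − 145613.61 + 1189877.60 = 1044660.80.
At (444929, 5398778): z_contact = 145644.0 − 1189917.7 + 1044660.80 = 387.1 m.
Depth below ground = 438 − 387.1 = 51 m.

51 m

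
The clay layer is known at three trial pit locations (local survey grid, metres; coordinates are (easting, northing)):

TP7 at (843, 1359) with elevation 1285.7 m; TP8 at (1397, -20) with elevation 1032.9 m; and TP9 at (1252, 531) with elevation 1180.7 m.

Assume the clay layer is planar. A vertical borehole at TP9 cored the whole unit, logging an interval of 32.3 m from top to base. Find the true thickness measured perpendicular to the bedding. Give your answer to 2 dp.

Let the plane be z = a·E + b·N + c.
TP8−TP7: 554a − 1379b = −252.8;  TP9−TP7: 409a − 828b = −105.
Solving gives a = 0.61276, b = 0.42949.
|∇z| = √(a²+b²) = 0.74829, so dip δ = arctan(0.74829) = 36.81°.
True thickness = vertical thickness × cos δ = 32.3 × cos 36.81° = 25.86 m.

25.86 m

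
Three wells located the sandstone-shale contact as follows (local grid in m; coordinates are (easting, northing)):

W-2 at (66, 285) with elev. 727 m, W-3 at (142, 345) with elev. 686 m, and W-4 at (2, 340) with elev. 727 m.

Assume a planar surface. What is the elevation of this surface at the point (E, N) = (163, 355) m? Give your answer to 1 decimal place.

676.8 m

Let the plane be z = a·E + b·N + c.
W-3−W-2: 76a + 60b = −41;  W-4−W-2: −64a + 55b = 0.
Solving gives a = −0.28117, b = −0.32718.
Then c = 727 − a·66 − b·285 = 838.80.
At (163, 355): z = −45.8 − 116.1 + 838.80 = 676.8 m.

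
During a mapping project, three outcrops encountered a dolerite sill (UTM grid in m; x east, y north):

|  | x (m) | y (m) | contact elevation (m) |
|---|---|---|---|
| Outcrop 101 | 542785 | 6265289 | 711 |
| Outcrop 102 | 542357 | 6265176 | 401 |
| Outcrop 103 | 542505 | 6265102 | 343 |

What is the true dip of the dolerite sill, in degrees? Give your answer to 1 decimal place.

Two edge vectors: Outcrop 101→Outcrop 102 = (-428, -113, -310), Outcrop 101→Outcrop 103 = (-280, -187, -368).
Normal n = (Outcrop 101→Outcrop 102) × (Outcrop 101→Outcrop 103) = (-16386, -70704, 48396).
So ∂z/∂x = −n_x/n_z = 0.33858 and ∂z/∂y = −n_y/n_z = 1.46095.
Gradient magnitude |∇z| = √(a² + b²) = √(0.11464 + 2.13437) = 1.49967.
True dip = arctan(1.49967) = 56.3°, dipping toward SSW (azimuth ≈ 193°).

56.3°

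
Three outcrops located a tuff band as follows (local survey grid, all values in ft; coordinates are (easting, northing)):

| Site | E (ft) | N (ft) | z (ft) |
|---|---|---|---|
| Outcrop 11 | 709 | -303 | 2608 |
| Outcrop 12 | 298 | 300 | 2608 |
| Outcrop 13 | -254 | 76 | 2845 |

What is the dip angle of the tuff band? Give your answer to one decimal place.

22.1°

Let the plane be z = a·E + b·N + c.
Outcrop 12−Outcrop 11: −411a + 603b = 0;  Outcrop 13−Outcrop 11: −963a + 379b = 237.
Solving gives a = −0.33632, b = −0.22924.
Gradient magnitude |∇z| = √(a² + b²) = √(0.11311 + 0.05255) = 0.40702.
True dip = arctan(0.40702) = 22.1°, dipping toward NE (azimuth ≈ 056°).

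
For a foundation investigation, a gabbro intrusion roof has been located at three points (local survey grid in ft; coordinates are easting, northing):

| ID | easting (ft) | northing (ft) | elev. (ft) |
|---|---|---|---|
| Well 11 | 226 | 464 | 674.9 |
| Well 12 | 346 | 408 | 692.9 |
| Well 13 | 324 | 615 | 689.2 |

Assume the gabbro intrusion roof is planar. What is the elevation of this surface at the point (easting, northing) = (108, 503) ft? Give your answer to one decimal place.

657.2 ft

Two edge vectors: Well 11→Well 12 = (120, -56, 18), Well 11→Well 13 = (98, 151, 14.3).
Normal n = (Well 11→Well 12) × (Well 11→Well 13) = (-3518.8, 48, 23608).
So ∂z/∂easting = −n_x/n_z = 0.14905 and ∂z/∂northing = −n_y/n_z = −0.00203.
Intercept c from Well 11: 674.9 − 33.69 + 0.94 = 642.16.
At (108, 503): z = 16.1 − 1.0 + 642.16 = 657.2 ft.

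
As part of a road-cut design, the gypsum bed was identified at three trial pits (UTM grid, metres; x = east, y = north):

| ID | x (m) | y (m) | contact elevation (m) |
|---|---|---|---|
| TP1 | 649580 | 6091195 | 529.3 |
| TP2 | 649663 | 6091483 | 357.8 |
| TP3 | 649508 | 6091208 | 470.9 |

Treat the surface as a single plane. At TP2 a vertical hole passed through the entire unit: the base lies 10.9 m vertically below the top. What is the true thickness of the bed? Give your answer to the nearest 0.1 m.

7.6 m

Let the plane be z = a·x + b·y + c.
TP2−TP1: 83a + 288b = −171.5;  TP3−TP1: −72a + 13b = −58.4.
Solving gives a = 0.66879, b = −0.78823.
|∇z| = √(a²+b²) = 1.03372, so dip δ = arctan(1.03372) = 45.95°.
True thickness = vertical thickness × cos δ = 10.9 × cos 45.95° = 7.6 m.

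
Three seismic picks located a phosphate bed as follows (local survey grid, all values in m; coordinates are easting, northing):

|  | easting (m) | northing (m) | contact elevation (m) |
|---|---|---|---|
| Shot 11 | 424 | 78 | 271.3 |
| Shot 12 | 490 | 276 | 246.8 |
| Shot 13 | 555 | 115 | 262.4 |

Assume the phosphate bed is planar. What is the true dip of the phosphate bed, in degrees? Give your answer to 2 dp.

6.70°

Two edge vectors: Shot 11→Shot 12 = (66, 198, -24.5), Shot 11→Shot 13 = (131, 37, -8.9).
Normal n = (Shot 11→Shot 12) × (Shot 11→Shot 13) = (-855.7, -2622.1, -23496).
So ∂z/∂easting = −n_x/n_z = −0.03642 and ∂z/∂northing = −n_y/n_z = −0.11160.
Gradient magnitude |∇z| = √(a² + b²) = √(0.00133 + 0.01245) = 0.11739.
True dip = arctan(0.11739) = 6.70°, dipping toward NNE (azimuth ≈ 018°).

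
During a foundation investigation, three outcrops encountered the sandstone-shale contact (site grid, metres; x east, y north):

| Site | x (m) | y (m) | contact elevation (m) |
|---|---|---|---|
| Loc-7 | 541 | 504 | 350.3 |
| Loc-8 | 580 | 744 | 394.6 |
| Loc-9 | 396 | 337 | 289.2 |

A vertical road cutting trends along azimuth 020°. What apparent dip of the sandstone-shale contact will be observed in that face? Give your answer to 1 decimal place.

Two edge vectors: Loc-7→Loc-8 = (39, 240, 44.3), Loc-7→Loc-9 = (-145, -167, -61.1).
Normal n = (Loc-7→Loc-8) × (Loc-7→Loc-9) = (-7265.9, -4040.6, 28287).
So ∂z/∂x = −n_x/n_z = 0.25686 and ∂z/∂y = −n_y/n_z = 0.14284.
Unit vector along 020° is (sin 20°, cos 20°) = (0.3420, 0.9397).
Slope in that direction = a·(0.3420) + b·(0.9397) = 0.22208.
Apparent dip = arctan|0.22208| = 12.5° (true dip is 16.4°, so apparent ≤ true as expected).

12.5°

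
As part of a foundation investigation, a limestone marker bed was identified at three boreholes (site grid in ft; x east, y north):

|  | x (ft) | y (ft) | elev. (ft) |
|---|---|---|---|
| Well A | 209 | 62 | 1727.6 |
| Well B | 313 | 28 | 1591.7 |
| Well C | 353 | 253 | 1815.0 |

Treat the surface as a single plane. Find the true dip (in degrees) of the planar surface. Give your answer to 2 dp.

Two edge vectors: Well A→Well B = (104, -34, -135.9), Well A→Well C = (144, 191, 87.4).
Normal n = (Well A→Well B) × (Well A→Well C) = (22985.3, -28659.2, 24760).
So ∂z/∂x = −n_x/n_z = −0.92832 and ∂z/∂y = −n_y/n_z = 1.15748.
Gradient magnitude |∇z| = √(a² + b²) = √(0.86179 + 1.33976) = 1.48376.
True dip = arctan(1.48376) = 56.02°, dipping toward SE (azimuth ≈ 141°).

56.02°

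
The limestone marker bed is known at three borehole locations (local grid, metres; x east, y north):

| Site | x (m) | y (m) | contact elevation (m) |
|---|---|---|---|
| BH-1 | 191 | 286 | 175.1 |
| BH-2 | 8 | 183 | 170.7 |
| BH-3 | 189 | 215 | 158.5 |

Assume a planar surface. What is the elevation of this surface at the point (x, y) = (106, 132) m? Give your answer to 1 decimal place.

147.9 m

Two edge vectors: BH-1→BH-2 = (-183, -103, -4.4), BH-1→BH-3 = (-2, -71, -16.6).
Normal n = (BH-1→BH-2) × (BH-1→BH-3) = (1397.4, -3029, 12787).
So ∂z/∂x = −n_x/n_z = −0.10928 and ∂z/∂y = −n_y/n_z = 0.23688.
Intercept c from BH-1: 175.1 + 20.87 − 67.75 = 128.23.
At (106, 132): z = −11.6 + 31.3 + 128.23 = 147.9 m.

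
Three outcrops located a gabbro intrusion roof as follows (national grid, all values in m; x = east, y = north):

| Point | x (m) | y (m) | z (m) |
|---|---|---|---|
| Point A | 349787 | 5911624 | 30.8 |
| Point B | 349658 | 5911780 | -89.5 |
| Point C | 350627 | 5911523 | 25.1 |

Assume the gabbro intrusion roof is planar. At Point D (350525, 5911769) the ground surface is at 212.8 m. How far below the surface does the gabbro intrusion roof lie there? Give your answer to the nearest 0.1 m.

388.6 m

Let the plane be z = a·x + b·y + c.
Point B−Point A: −129a + 156b = −120.3;  Point C−Point A: 840a − 101b = −5.7.
Solving gives a = −0.110493937, b = −0.862523833.
Then c = 30.8 − a·349787 − b·5911624 = 5137596.73.
At (350525, 5911769): z_contact = −38730.89 − 5099041.65 + 5137596.73 = -175.81 m.
Depth below ground = 212.8 − (-175.81) = 388.6 m.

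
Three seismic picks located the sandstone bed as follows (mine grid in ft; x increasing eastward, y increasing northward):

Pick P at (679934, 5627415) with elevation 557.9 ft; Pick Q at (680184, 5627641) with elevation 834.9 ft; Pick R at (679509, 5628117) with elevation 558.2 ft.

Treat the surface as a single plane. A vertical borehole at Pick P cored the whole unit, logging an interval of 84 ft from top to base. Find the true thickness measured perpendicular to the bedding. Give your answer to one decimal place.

Let the plane be z = a·x + b·y + c.
Pick Q−Pick P: 250a + 226b = 277;  Pick R−Pick P: −425a + 702b = 0.3.
Solving gives a = 0.71584, b = 0.43381.
|∇z| = √(a²+b²) = 0.83703, so dip δ = arctan(0.83703) = 39.93°.
True thickness = vertical thickness × cos δ = 84 × cos 39.93° = 64.4 ft.

64.4 ft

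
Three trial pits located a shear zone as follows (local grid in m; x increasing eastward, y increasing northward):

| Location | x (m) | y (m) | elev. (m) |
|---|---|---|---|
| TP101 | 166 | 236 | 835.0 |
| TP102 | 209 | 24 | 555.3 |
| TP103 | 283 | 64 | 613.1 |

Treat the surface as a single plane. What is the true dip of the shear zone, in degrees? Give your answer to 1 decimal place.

53.1°

Two edge vectors: TP101→TP102 = (43, -212, -279.7), TP101→TP103 = (117, -172, -221.9).
Normal n = (TP101→TP102) × (TP101→TP103) = (-1065.6, -23183.2, 17408).
So ∂z/∂x = −n_x/n_z = 0.06121 and ∂z/∂y = −n_y/n_z = 1.33176.
Gradient magnitude |∇z| = √(a² + b²) = √(0.00375 + 1.77357) = 1.33316.
True dip = arctan(1.33316) = 53.1°, dipping toward S (azimuth ≈ 183°).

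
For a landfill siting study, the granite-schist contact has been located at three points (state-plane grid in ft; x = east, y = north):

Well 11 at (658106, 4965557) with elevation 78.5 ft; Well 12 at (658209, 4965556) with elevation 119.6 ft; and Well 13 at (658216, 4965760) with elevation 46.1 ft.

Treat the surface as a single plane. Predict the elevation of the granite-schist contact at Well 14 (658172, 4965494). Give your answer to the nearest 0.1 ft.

Two edge vectors: Well 11→Well 12 = (103, -1, 41.1), Well 11→Well 13 = (110, 203, -32.4).
Normal n = (Well 11→Well 12) × (Well 11→Well 13) = (-8310.9, 7858.2, 21019).
So ∂z/∂x = −n_x/n_z = 0.395399401 and ∂z/∂y = −n_y/n_z = −0.373861744.
Intercept c from Well 11: 78.5 − 260214.72 + 1856431.80 = 1596295.58.
At (658172, 4965494): z = 260240.8 − 1856408.2 + 1596295.58 = 128.1 ft.

128.1 ft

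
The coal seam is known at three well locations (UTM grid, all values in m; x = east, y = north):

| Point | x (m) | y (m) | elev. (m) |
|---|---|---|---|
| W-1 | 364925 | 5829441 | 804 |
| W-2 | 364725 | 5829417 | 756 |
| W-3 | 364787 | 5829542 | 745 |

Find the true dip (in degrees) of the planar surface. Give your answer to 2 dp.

19.07°

Let the plane be z = a·x + b·y + c.
W-2−W-1: −200a − 24b = −48;  W-3−W-1: −138a + 101b = −59.
Solving gives a = 0.26642, b = −0.22014.
Gradient magnitude |∇z| = √(a² + b²) = √(0.07098 + 0.04846) = 0.34560.
True dip = arctan(0.34560) = 19.07°, dipping toward NW (azimuth ≈ 310°).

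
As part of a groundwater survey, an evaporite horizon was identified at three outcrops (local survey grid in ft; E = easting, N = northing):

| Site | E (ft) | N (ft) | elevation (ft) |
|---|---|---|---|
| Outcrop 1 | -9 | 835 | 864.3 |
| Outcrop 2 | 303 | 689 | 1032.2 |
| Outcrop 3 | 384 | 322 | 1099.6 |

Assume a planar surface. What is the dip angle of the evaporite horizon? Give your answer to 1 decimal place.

27.0°

Let the plane be z = a·E + b·N + c.
Outcrop 2−Outcrop 1: 312a − 146b = 167.9;  Outcrop 3−Outcrop 1: 393a − 513b = 235.3.
Solving gives a = 0.50428, b = −0.07235.
Gradient magnitude |∇z| = √(a² + b²) = √(0.25430 + 0.00523) = 0.50945.
True dip = arctan(0.50945) = 27.0°, dipping toward W (azimuth ≈ 278°).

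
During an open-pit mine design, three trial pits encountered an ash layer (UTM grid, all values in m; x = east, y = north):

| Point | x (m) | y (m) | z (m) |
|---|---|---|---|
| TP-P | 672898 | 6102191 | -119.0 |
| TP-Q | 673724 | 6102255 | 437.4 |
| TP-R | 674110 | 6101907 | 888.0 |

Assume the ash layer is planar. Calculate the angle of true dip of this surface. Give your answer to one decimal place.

Two edge vectors: TP-P→TP-Q = (826, 64, 556.4), TP-P→TP-R = (1212, -284, 1007).
Normal n = (TP-P→TP-Q) × (TP-P→TP-R) = (222465.6, -157425.2, -312152).
So ∂z/∂x = −n_x/n_z = 0.71268 and ∂z/∂y = −n_y/n_z = −0.50432.
Gradient magnitude |∇z| = √(a² + b²) = √(0.50792 + 0.25434) = 0.87307.
True dip = arctan(0.87307) = 41.1°, dipping toward NW (azimuth ≈ 305°).

41.1°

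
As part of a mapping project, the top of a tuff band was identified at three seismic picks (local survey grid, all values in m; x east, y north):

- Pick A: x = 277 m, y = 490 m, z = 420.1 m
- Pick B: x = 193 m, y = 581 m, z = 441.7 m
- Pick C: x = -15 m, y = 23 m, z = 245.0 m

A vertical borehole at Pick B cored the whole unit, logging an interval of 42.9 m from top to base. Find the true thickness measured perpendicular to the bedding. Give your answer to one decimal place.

Let the plane be z = a·x + b·y + c.
Pick B−Pick A: −84a + 91b = 21.6;  Pick C−Pick A: −292a − 467b = −175.1.
Solving gives a = 0.08886, b = 0.31939.
|∇z| = √(a²+b²) = 0.33152, so dip δ = arctan(0.33152) = 18.34°.
True thickness = vertical thickness × cos δ = 42.9 × cos 18.34° = 40.7 m.

40.7 m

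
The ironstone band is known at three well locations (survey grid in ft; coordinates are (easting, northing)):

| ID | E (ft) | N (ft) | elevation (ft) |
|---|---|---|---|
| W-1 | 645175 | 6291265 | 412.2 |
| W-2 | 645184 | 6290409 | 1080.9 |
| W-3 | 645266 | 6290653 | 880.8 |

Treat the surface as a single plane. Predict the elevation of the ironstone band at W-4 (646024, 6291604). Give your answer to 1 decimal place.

Two edge vectors: W-1→W-2 = (9, -856, 668.7), W-1→W-3 = (91, -612, 468.6).
Normal n = (W-1→W-2) × (W-1→W-3) = (8122.8, 56634.3, 72388).
So ∂z/∂E = −n_x/n_z = −0.112211969 and ∂z/∂N = −n_y/n_z = −0.782371388.
Intercept c from W-1: 412.2 + 72396.36 + 4922105.73 = 4994914.28.
At (646024, 6291604): z = −72491.6 − 4922371.0 + 4994914.28 = 51.7 ft.

51.7 ft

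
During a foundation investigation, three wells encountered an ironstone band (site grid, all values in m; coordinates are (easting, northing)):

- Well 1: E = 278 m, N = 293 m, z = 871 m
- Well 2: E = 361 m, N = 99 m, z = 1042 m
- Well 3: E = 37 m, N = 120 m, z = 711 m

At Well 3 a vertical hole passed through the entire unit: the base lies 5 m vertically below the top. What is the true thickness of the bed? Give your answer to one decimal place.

3.4 m

Two edge vectors: Well 1→Well 2 = (83, -194, 171), Well 1→Well 3 = (-241, -173, -160).
Normal n = (Well 1→Well 2) × (Well 1→Well 3) = (60623, -27931, -61113).
So ∂z/∂E = −n_x/n_z = 0.99198 and ∂z/∂N = −n_y/n_z = −0.45704.
|∇z| = √(a²+b²) = 1.09221, so dip δ = arctan(1.09221) = 47.52°.
True thickness = vertical thickness × cos δ = 5 × cos 47.52° = 3.4 m.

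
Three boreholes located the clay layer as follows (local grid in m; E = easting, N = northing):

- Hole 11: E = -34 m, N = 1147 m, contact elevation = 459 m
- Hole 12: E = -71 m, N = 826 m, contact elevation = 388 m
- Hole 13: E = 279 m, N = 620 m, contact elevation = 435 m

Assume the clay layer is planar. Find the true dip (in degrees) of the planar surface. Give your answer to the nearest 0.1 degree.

17.4°

Two edge vectors: Hole 11→Hole 12 = (-37, -321, -71), Hole 11→Hole 13 = (313, -527, -24).
Normal n = (Hole 11→Hole 12) × (Hole 11→Hole 13) = (-29713, -23111, 119972).
So ∂z/∂E = −n_x/n_z = 0.24767 and ∂z/∂N = −n_y/n_z = 0.19264.
Gradient magnitude |∇z| = √(a² + b²) = √(0.06134 + 0.03711) = 0.31376.
True dip = arctan(0.31376) = 17.4°, dipping toward SW (azimuth ≈ 232°).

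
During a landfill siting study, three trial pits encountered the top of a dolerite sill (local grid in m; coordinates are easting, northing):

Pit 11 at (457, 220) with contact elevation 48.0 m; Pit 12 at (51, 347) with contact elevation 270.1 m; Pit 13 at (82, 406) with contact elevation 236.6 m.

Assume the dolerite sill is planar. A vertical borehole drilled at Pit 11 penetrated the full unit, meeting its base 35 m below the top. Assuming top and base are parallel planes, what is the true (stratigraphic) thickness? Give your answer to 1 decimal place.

Let the plane be z = a·easting + b·northing + c.
Pit 12−Pit 11: −406a + 127b = 222.1;  Pit 13−Pit 11: −375a + 186b = 188.6.
Solving gives a = −0.62237, b = −0.24079.
|∇z| = √(a²+b²) = 0.66732, so dip δ = arctan(0.66732) = 33.72°.
True thickness = vertical thickness × cos δ = 35 × cos 33.72° = 29.1 m.

29.1 m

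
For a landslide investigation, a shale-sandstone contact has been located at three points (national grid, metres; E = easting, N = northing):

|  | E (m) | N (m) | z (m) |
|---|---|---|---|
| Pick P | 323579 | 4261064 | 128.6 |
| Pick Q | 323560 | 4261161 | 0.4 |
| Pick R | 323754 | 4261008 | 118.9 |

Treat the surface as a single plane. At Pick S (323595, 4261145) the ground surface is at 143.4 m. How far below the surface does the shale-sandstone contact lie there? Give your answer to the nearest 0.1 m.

138.1 m

Two edge vectors: Pick P→Pick Q = (-19, 97, -128.2), Pick P→Pick R = (175, -56, -9.7).
Normal n = (Pick P→Pick Q) × (Pick P→Pick R) = (-8120.1, -22619.3, -15911).
So ∂z/∂E = −n_x/n_z = −0.510345044 and ∂z/∂N = −n_y/n_z = −1.421613978.
Intercept c from Pick P: 128.6 + 165136.94 + 6057588.14 = 6222853.68.
At (323595, 4261145): z_contact = −165145.10 − 6057703.29 + 6222853.68 = 5.28 m.
Depth below ground = 143.4 − 5.28 = 138.1 m.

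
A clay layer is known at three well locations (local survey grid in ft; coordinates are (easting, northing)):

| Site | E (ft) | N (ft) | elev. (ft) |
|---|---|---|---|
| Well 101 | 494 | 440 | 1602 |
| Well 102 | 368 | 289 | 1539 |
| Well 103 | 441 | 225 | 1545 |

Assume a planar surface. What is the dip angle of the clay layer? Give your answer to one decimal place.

Let the plane be z = a·E + b·N + c.
Well 102−Well 101: −126a − 151b = −63;  Well 103−Well 101: −53a − 215b = −57.
Solving gives a = 0.25871, b = 0.20134.
Gradient magnitude |∇z| = √(a² + b²) = √(0.06693 + 0.04054) = 0.32782.
True dip = arctan(0.32782) = 18.2°, dipping toward SW (azimuth ≈ 232°).

18.2°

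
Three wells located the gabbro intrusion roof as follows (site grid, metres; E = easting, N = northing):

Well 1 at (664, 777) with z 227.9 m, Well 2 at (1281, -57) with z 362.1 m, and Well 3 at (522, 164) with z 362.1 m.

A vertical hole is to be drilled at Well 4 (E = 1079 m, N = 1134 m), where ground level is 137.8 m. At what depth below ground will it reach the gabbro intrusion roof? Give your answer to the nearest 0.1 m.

Two edge vectors: Well 1→Well 2 = (617, -834, 134.2), Well 1→Well 3 = (-142, -613, 134.2).
Normal n = (Well 1→Well 2) × (Well 1→Well 3) = (-29658.2, -101857.8, -496649).
So ∂z/∂E = −n_x/n_z = −0.059717 and ∂z/∂N = −n_y/n_z = −0.205090.
Intercept c from Well 1: 227.9 + 39.65 + 159.36 = 426.91.
At (1079, 1134): z_contact = −64.43 − 232.57 + 426.91 = 129.90 m.
Depth below ground = 137.8 − 129.90 = 7.9 m.

7.9 m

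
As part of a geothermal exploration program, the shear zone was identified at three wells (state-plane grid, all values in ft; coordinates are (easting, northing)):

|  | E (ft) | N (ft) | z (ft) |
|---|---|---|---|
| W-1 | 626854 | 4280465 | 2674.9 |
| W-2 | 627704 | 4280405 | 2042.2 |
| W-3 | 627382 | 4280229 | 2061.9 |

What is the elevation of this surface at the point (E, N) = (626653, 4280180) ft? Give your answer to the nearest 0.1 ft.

Let the plane be z = a·E + b·N + c.
W-2−W-1: 850a − 60b = −632.7;  W-3−W-1: 528a − 236b = −613.
Solving gives a = −0.666215960, b = 1.106940564.
Then c = 2674.9 − a·626854 − b·4280465 = −4317925.30.
At (626653, 4280180): z = −417486.2 + 4737904.9 − 4317925.30 = 2493.3 ft.

2493.3 ft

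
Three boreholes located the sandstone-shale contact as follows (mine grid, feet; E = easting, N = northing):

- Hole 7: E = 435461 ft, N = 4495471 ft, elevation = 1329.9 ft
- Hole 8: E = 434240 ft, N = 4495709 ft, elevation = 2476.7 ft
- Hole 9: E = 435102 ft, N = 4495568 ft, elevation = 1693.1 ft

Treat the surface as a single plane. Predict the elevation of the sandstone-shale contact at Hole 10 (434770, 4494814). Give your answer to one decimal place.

Let the plane be z = a·E + b·N + c.
Hole 8−Hole 7: −1221a + 238b = 1146.8;  Hole 9−Hole 7: −359a + 97b = 363.2.
Solving gives a = −0.751568419, b = 0.962751932.
Then c = 1329.9 − a·435461 − b·4495471 = −3999414.76.
At (434770, 4494814): z = −326759.4 + 4327390.9 − 3999414.76 = 1216.7 ft.

1216.7 ft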